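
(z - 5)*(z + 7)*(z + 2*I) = z^3 + 2*z^2 + 2*I*z^2 - 35*z + 4*I*z - 70*I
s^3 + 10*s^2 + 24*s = s*(s + 4)*(s + 6)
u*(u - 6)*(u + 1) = u^3 - 5*u^2 - 6*u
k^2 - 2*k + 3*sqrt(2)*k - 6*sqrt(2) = (k - 2)*(k + 3*sqrt(2))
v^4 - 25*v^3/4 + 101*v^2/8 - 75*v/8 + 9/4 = (v - 3)*(v - 2)*(v - 3/4)*(v - 1/2)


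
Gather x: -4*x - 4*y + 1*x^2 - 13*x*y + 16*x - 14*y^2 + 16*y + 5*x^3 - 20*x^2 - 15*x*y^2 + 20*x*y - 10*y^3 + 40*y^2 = 5*x^3 - 19*x^2 + x*(-15*y^2 + 7*y + 12) - 10*y^3 + 26*y^2 + 12*y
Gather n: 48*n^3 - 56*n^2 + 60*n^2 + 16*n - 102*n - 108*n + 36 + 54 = 48*n^3 + 4*n^2 - 194*n + 90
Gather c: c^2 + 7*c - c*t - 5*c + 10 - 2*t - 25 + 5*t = c^2 + c*(2 - t) + 3*t - 15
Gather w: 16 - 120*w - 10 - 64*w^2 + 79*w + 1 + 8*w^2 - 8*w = -56*w^2 - 49*w + 7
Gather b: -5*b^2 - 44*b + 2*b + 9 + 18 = -5*b^2 - 42*b + 27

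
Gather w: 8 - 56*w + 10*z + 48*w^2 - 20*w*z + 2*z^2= 48*w^2 + w*(-20*z - 56) + 2*z^2 + 10*z + 8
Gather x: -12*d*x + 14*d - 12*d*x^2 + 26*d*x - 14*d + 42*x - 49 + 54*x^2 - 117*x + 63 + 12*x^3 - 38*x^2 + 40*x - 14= 12*x^3 + x^2*(16 - 12*d) + x*(14*d - 35)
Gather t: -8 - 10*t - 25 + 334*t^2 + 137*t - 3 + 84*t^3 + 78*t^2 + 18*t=84*t^3 + 412*t^2 + 145*t - 36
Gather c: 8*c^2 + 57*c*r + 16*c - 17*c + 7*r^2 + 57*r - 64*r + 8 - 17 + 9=8*c^2 + c*(57*r - 1) + 7*r^2 - 7*r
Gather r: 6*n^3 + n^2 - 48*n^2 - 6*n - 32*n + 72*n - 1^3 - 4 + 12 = 6*n^3 - 47*n^2 + 34*n + 7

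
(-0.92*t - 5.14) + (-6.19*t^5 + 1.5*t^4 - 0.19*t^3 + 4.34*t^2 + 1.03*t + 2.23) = -6.19*t^5 + 1.5*t^4 - 0.19*t^3 + 4.34*t^2 + 0.11*t - 2.91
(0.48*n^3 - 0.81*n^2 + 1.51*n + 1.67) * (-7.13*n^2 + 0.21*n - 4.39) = -3.4224*n^5 + 5.8761*n^4 - 13.0436*n^3 - 8.0341*n^2 - 6.2782*n - 7.3313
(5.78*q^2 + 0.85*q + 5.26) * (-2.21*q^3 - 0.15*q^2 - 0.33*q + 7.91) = -12.7738*q^5 - 2.7455*q^4 - 13.6595*q^3 + 44.6503*q^2 + 4.9877*q + 41.6066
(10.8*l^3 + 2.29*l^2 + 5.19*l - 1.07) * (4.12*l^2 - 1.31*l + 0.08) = 44.496*l^5 - 4.7132*l^4 + 19.2469*l^3 - 11.0241*l^2 + 1.8169*l - 0.0856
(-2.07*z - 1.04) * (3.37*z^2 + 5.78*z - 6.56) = -6.9759*z^3 - 15.4694*z^2 + 7.568*z + 6.8224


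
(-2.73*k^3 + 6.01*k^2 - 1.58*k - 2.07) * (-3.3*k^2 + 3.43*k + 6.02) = 9.009*k^5 - 29.1969*k^4 + 9.3937*k^3 + 37.5918*k^2 - 16.6117*k - 12.4614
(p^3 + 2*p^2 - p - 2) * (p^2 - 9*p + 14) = p^5 - 7*p^4 - 5*p^3 + 35*p^2 + 4*p - 28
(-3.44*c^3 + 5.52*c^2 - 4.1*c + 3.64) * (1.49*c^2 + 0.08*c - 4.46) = -5.1256*c^5 + 7.9496*c^4 + 9.675*c^3 - 19.5236*c^2 + 18.5772*c - 16.2344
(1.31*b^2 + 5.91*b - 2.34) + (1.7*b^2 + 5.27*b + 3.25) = 3.01*b^2 + 11.18*b + 0.91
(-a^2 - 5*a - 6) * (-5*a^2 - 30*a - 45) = 5*a^4 + 55*a^3 + 225*a^2 + 405*a + 270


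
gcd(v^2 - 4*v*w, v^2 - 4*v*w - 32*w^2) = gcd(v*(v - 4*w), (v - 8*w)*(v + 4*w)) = 1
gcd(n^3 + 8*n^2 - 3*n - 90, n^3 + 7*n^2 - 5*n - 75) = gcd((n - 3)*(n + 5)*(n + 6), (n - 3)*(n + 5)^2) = n^2 + 2*n - 15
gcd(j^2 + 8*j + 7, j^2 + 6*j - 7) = j + 7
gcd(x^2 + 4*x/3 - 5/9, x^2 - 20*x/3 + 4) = 1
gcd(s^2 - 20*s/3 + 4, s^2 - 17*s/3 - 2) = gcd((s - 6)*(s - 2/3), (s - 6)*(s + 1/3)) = s - 6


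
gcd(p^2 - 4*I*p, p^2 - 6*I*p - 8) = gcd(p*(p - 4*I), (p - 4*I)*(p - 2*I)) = p - 4*I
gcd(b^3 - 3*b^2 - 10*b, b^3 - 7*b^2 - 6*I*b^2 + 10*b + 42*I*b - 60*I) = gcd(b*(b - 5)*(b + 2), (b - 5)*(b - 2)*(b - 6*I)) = b - 5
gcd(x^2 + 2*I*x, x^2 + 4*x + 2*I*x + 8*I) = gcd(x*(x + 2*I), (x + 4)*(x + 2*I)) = x + 2*I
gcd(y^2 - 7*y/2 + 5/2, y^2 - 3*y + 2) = y - 1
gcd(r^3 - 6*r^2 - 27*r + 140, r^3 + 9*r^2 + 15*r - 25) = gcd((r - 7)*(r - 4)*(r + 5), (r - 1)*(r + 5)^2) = r + 5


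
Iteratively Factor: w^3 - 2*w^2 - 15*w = (w)*(w^2 - 2*w - 15) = w*(w - 5)*(w + 3)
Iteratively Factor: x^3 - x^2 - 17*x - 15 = (x - 5)*(x^2 + 4*x + 3) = (x - 5)*(x + 3)*(x + 1)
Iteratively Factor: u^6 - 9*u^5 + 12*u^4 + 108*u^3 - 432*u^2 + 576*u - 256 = (u - 1)*(u^5 - 8*u^4 + 4*u^3 + 112*u^2 - 320*u + 256) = (u - 4)*(u - 1)*(u^4 - 4*u^3 - 12*u^2 + 64*u - 64) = (u - 4)*(u - 2)*(u - 1)*(u^3 - 2*u^2 - 16*u + 32) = (u - 4)*(u - 2)*(u - 1)*(u + 4)*(u^2 - 6*u + 8) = (u - 4)*(u - 2)^2*(u - 1)*(u + 4)*(u - 4)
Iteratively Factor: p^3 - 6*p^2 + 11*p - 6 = (p - 2)*(p^2 - 4*p + 3) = (p - 2)*(p - 1)*(p - 3)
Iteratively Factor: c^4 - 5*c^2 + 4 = (c - 2)*(c^3 + 2*c^2 - c - 2) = (c - 2)*(c + 2)*(c^2 - 1) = (c - 2)*(c - 1)*(c + 2)*(c + 1)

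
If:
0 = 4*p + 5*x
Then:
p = -5*x/4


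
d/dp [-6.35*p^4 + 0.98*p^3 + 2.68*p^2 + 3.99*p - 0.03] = -25.4*p^3 + 2.94*p^2 + 5.36*p + 3.99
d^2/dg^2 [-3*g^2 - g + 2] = -6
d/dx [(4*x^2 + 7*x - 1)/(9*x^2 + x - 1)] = (-59*x^2 + 10*x - 6)/(81*x^4 + 18*x^3 - 17*x^2 - 2*x + 1)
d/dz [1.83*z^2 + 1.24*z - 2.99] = 3.66*z + 1.24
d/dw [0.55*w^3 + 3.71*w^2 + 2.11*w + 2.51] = 1.65*w^2 + 7.42*w + 2.11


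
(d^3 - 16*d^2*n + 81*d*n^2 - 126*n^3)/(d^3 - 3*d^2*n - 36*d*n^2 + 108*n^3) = (d - 7*n)/(d + 6*n)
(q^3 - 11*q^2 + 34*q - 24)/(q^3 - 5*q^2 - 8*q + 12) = (q - 4)/(q + 2)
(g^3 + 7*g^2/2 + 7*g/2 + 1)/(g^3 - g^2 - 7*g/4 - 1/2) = 2*(g^2 + 3*g + 2)/(2*g^2 - 3*g - 2)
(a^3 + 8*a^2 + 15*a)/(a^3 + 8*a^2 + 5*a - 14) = a*(a^2 + 8*a + 15)/(a^3 + 8*a^2 + 5*a - 14)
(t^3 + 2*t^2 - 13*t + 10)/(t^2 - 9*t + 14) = (t^2 + 4*t - 5)/(t - 7)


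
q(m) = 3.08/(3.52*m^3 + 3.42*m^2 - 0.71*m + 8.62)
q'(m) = 3.08*(-10.56*m^2 - 6.84*m + 0.71)/(3.52*m^3 + 3.42*m^2 - 0.71*m + 8.62)^2 = (-32.5248*m^2 - 21.0672*m + 2.1868)/(3.52*m^3 + 3.42*m^2 - 0.71*m + 8.62)^2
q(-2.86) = -0.07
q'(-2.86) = -0.11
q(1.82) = 0.08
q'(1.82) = -0.09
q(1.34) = 0.14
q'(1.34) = -0.17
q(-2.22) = -0.27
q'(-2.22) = -0.85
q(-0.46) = 0.33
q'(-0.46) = 0.06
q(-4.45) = -0.01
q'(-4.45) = -0.01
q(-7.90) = -0.00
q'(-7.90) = -0.00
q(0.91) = 0.23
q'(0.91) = -0.24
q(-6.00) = -0.00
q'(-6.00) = -0.00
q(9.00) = 0.00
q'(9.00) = -0.00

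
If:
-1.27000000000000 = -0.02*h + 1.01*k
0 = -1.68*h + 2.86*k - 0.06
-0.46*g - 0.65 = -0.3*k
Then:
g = -2.26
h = -2.25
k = -1.30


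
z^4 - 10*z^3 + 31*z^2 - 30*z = z*(z - 5)*(z - 3)*(z - 2)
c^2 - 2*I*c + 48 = (c - 8*I)*(c + 6*I)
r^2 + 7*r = r*(r + 7)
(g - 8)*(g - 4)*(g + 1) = g^3 - 11*g^2 + 20*g + 32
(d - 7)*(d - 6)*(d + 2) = d^3 - 11*d^2 + 16*d + 84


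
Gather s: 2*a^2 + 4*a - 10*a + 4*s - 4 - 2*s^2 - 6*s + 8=2*a^2 - 6*a - 2*s^2 - 2*s + 4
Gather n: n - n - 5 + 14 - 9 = 0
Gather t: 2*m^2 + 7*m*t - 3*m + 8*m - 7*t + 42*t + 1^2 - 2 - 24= 2*m^2 + 5*m + t*(7*m + 35) - 25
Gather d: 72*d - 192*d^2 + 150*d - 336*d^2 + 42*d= -528*d^2 + 264*d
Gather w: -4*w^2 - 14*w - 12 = -4*w^2 - 14*w - 12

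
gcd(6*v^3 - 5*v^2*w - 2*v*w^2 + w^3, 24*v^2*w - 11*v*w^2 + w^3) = 3*v - w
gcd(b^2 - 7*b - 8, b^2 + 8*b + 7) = b + 1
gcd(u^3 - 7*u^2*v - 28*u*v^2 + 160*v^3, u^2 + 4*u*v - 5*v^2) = u + 5*v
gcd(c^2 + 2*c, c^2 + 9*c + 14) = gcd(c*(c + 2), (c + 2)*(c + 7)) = c + 2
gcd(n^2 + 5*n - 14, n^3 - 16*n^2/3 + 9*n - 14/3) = n - 2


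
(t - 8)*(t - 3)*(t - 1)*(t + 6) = t^4 - 6*t^3 - 37*t^2 + 186*t - 144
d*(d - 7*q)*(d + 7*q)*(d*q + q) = d^4*q + d^3*q - 49*d^2*q^3 - 49*d*q^3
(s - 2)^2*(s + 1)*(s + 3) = s^4 - 9*s^2 + 4*s + 12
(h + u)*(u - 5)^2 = h*u^2 - 10*h*u + 25*h + u^3 - 10*u^2 + 25*u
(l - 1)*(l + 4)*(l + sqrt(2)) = l^3 + sqrt(2)*l^2 + 3*l^2 - 4*l + 3*sqrt(2)*l - 4*sqrt(2)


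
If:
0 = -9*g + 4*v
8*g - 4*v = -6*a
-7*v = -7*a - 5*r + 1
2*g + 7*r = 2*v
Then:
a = -14/1075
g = -84/1075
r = -6/215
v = -189/1075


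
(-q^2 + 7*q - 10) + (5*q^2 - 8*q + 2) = 4*q^2 - q - 8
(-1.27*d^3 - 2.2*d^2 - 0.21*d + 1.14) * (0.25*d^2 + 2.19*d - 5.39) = -0.3175*d^5 - 3.3313*d^4 + 1.9748*d^3 + 11.6831*d^2 + 3.6285*d - 6.1446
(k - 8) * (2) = 2*k - 16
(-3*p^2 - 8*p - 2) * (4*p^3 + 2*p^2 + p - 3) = -12*p^5 - 38*p^4 - 27*p^3 - 3*p^2 + 22*p + 6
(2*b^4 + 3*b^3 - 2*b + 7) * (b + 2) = 2*b^5 + 7*b^4 + 6*b^3 - 2*b^2 + 3*b + 14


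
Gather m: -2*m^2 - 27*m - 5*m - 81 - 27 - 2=-2*m^2 - 32*m - 110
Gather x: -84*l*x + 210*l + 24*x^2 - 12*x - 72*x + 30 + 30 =210*l + 24*x^2 + x*(-84*l - 84) + 60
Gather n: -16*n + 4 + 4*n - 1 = 3 - 12*n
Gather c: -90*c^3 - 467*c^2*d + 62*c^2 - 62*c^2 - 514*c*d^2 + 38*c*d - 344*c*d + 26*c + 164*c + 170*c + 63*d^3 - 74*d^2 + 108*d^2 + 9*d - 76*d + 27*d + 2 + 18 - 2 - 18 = -90*c^3 - 467*c^2*d + c*(-514*d^2 - 306*d + 360) + 63*d^3 + 34*d^2 - 40*d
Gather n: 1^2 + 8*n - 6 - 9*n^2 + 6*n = -9*n^2 + 14*n - 5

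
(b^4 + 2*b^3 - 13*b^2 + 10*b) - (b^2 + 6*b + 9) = b^4 + 2*b^3 - 14*b^2 + 4*b - 9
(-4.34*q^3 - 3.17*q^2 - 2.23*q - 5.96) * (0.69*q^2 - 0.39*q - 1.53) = -2.9946*q^5 - 0.494699999999999*q^4 + 6.3378*q^3 + 1.6074*q^2 + 5.7363*q + 9.1188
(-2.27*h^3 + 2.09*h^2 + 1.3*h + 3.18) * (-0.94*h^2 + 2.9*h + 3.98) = 2.1338*h^5 - 8.5476*h^4 - 4.1956*h^3 + 9.099*h^2 + 14.396*h + 12.6564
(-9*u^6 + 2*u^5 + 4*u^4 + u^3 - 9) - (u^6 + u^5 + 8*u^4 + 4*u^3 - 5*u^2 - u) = -10*u^6 + u^5 - 4*u^4 - 3*u^3 + 5*u^2 + u - 9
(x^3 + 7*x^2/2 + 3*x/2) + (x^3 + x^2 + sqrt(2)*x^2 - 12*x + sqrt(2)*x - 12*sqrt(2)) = 2*x^3 + sqrt(2)*x^2 + 9*x^2/2 - 21*x/2 + sqrt(2)*x - 12*sqrt(2)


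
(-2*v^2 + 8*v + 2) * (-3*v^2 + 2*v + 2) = 6*v^4 - 28*v^3 + 6*v^2 + 20*v + 4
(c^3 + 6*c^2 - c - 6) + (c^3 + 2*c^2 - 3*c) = 2*c^3 + 8*c^2 - 4*c - 6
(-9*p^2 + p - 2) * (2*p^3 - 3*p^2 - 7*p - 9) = -18*p^5 + 29*p^4 + 56*p^3 + 80*p^2 + 5*p + 18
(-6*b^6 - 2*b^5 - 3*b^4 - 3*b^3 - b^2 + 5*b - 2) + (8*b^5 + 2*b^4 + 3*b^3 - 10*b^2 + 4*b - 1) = -6*b^6 + 6*b^5 - b^4 - 11*b^2 + 9*b - 3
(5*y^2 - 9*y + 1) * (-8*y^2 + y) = -40*y^4 + 77*y^3 - 17*y^2 + y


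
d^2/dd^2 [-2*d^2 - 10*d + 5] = -4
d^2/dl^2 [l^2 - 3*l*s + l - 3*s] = 2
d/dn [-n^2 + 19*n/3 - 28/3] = 19/3 - 2*n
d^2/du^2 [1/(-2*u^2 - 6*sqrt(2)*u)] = (u*(u + 3*sqrt(2)) - (2*u + 3*sqrt(2))^2)/(u^3*(u + 3*sqrt(2))^3)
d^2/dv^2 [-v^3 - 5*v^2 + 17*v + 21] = -6*v - 10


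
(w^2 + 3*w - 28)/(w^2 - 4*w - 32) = (-w^2 - 3*w + 28)/(-w^2 + 4*w + 32)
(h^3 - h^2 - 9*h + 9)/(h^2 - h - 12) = (h^2 - 4*h + 3)/(h - 4)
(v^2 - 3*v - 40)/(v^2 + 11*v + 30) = (v - 8)/(v + 6)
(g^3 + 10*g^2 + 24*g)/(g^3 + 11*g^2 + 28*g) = (g + 6)/(g + 7)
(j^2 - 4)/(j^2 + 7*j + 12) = (j^2 - 4)/(j^2 + 7*j + 12)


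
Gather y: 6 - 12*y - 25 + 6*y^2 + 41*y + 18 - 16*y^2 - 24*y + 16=-10*y^2 + 5*y + 15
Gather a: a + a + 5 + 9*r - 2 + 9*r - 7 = 2*a + 18*r - 4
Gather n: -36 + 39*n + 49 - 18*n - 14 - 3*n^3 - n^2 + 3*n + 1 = -3*n^3 - n^2 + 24*n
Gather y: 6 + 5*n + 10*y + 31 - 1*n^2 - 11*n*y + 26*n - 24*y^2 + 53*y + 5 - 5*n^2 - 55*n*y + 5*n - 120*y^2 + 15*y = -6*n^2 + 36*n - 144*y^2 + y*(78 - 66*n) + 42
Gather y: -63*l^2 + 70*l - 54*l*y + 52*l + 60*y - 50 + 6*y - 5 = -63*l^2 + 122*l + y*(66 - 54*l) - 55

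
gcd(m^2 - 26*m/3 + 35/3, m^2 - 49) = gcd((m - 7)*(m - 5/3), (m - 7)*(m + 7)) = m - 7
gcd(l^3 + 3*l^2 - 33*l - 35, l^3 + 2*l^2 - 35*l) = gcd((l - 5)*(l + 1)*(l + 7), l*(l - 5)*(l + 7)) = l^2 + 2*l - 35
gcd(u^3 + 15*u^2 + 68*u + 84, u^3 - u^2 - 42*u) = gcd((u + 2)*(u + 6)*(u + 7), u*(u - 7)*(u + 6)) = u + 6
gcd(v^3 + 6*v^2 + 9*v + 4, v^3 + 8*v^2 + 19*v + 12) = v^2 + 5*v + 4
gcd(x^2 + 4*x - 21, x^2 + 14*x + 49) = x + 7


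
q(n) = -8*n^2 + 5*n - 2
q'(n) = 5 - 16*n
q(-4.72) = -203.83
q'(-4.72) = 80.52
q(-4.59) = -193.49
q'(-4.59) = 78.44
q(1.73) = -17.29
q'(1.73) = -22.68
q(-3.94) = -145.89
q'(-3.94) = 68.04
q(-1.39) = -24.41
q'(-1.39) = 27.24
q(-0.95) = -13.97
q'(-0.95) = 20.20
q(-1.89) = -40.03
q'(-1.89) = 35.24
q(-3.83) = -138.50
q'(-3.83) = 66.28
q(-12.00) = -1214.00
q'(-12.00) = 197.00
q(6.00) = -260.00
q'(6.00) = -91.00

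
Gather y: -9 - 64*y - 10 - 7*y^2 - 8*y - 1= -7*y^2 - 72*y - 20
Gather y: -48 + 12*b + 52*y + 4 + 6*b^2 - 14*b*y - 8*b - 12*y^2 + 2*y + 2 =6*b^2 + 4*b - 12*y^2 + y*(54 - 14*b) - 42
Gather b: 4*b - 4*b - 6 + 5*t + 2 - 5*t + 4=0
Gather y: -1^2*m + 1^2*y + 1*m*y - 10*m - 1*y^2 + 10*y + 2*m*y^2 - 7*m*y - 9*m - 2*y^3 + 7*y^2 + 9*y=-20*m - 2*y^3 + y^2*(2*m + 6) + y*(20 - 6*m)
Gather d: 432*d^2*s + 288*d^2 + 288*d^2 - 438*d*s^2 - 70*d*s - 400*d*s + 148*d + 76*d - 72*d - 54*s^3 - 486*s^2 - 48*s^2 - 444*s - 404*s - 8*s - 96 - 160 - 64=d^2*(432*s + 576) + d*(-438*s^2 - 470*s + 152) - 54*s^3 - 534*s^2 - 856*s - 320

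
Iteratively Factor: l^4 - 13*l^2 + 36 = (l + 3)*(l^3 - 3*l^2 - 4*l + 12) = (l - 3)*(l + 3)*(l^2 - 4) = (l - 3)*(l + 2)*(l + 3)*(l - 2)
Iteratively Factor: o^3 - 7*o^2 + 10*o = (o)*(o^2 - 7*o + 10) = o*(o - 2)*(o - 5)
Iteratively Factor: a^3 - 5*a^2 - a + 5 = (a - 5)*(a^2 - 1) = (a - 5)*(a + 1)*(a - 1)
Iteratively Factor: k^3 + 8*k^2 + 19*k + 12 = (k + 3)*(k^2 + 5*k + 4) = (k + 1)*(k + 3)*(k + 4)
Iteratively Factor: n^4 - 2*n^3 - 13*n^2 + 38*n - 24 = (n + 4)*(n^3 - 6*n^2 + 11*n - 6) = (n - 3)*(n + 4)*(n^2 - 3*n + 2) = (n - 3)*(n - 1)*(n + 4)*(n - 2)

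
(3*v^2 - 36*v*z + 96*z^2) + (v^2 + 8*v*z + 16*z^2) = 4*v^2 - 28*v*z + 112*z^2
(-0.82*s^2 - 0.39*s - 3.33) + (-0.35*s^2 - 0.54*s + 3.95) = -1.17*s^2 - 0.93*s + 0.62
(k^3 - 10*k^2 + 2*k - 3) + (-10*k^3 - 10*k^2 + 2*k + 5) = -9*k^3 - 20*k^2 + 4*k + 2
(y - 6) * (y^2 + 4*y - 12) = y^3 - 2*y^2 - 36*y + 72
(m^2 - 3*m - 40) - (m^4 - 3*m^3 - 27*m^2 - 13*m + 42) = -m^4 + 3*m^3 + 28*m^2 + 10*m - 82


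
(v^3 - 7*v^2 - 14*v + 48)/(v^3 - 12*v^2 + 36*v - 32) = (v + 3)/(v - 2)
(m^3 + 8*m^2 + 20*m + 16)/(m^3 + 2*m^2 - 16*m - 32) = (m + 2)/(m - 4)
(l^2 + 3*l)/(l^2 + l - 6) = l/(l - 2)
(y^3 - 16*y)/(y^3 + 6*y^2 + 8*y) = (y - 4)/(y + 2)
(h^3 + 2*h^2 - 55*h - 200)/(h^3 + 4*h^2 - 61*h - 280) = (h + 5)/(h + 7)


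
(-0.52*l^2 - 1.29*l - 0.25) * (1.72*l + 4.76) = -0.8944*l^3 - 4.694*l^2 - 6.5704*l - 1.19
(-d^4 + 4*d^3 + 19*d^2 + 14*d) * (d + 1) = -d^5 + 3*d^4 + 23*d^3 + 33*d^2 + 14*d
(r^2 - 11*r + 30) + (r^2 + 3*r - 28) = 2*r^2 - 8*r + 2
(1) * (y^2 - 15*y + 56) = y^2 - 15*y + 56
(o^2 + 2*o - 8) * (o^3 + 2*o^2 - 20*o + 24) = o^5 + 4*o^4 - 24*o^3 - 32*o^2 + 208*o - 192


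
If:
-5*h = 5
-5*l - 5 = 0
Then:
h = -1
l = -1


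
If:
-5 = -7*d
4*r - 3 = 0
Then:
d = 5/7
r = 3/4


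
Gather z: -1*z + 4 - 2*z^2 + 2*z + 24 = -2*z^2 + z + 28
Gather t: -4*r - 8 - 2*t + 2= -4*r - 2*t - 6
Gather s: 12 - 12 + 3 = 3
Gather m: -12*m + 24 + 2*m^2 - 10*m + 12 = 2*m^2 - 22*m + 36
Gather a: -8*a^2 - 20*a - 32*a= -8*a^2 - 52*a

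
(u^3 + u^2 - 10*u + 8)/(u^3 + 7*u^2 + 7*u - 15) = (u^2 + 2*u - 8)/(u^2 + 8*u + 15)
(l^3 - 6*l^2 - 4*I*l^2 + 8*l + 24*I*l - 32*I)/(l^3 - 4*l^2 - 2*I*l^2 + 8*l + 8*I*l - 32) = (l - 2)/(l + 2*I)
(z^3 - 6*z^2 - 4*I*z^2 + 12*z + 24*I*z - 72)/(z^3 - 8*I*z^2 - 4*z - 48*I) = (z - 6)/(z - 4*I)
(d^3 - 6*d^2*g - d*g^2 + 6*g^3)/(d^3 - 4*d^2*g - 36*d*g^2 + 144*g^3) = (d^2 - g^2)/(d^2 + 2*d*g - 24*g^2)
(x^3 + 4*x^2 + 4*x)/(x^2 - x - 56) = x*(x^2 + 4*x + 4)/(x^2 - x - 56)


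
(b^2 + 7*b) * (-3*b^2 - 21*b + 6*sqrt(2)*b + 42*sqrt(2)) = -3*b^4 - 42*b^3 + 6*sqrt(2)*b^3 - 147*b^2 + 84*sqrt(2)*b^2 + 294*sqrt(2)*b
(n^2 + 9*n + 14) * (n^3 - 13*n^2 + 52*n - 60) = n^5 - 4*n^4 - 51*n^3 + 226*n^2 + 188*n - 840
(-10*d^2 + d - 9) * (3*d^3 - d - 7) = -30*d^5 + 3*d^4 - 17*d^3 + 69*d^2 + 2*d + 63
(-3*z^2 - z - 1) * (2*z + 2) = -6*z^3 - 8*z^2 - 4*z - 2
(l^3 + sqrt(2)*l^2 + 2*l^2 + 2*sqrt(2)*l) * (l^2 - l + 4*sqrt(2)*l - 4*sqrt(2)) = l^5 + l^4 + 5*sqrt(2)*l^4 + 6*l^3 + 5*sqrt(2)*l^3 - 10*sqrt(2)*l^2 + 8*l^2 - 16*l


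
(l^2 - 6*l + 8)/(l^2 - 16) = (l - 2)/(l + 4)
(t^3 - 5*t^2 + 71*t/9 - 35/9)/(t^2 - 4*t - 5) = (-9*t^3 + 45*t^2 - 71*t + 35)/(9*(-t^2 + 4*t + 5))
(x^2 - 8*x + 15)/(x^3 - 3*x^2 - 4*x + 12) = (x - 5)/(x^2 - 4)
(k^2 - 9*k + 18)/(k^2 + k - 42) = (k - 3)/(k + 7)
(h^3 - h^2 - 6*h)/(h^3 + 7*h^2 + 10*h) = (h - 3)/(h + 5)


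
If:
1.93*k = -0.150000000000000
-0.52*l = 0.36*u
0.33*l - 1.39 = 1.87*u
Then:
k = -0.08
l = 0.46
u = -0.66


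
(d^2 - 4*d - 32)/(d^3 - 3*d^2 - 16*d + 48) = (d - 8)/(d^2 - 7*d + 12)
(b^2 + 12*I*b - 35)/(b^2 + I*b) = (b^2 + 12*I*b - 35)/(b*(b + I))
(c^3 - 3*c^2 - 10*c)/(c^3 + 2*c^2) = (c - 5)/c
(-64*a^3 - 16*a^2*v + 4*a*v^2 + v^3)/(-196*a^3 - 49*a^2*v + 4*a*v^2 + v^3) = (-16*a^2 + v^2)/(-49*a^2 + v^2)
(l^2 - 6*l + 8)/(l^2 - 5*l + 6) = (l - 4)/(l - 3)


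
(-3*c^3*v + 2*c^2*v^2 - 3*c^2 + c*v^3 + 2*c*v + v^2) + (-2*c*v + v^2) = -3*c^3*v + 2*c^2*v^2 - 3*c^2 + c*v^3 + 2*v^2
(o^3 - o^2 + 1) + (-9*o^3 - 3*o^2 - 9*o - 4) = -8*o^3 - 4*o^2 - 9*o - 3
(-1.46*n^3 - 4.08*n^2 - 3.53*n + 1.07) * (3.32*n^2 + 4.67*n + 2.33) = -4.8472*n^5 - 20.3638*n^4 - 34.175*n^3 - 22.4391*n^2 - 3.228*n + 2.4931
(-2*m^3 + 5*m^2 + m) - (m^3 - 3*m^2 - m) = -3*m^3 + 8*m^2 + 2*m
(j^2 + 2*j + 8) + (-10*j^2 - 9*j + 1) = -9*j^2 - 7*j + 9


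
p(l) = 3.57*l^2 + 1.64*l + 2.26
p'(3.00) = 23.06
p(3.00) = 39.31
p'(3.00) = 23.06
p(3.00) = 39.31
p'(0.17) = 2.85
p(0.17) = 2.64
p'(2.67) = 20.70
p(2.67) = 32.09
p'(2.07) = 16.42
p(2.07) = 20.95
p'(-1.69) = -10.43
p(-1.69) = 9.68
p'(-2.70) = -17.64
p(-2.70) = 23.86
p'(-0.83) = -4.29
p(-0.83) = 3.36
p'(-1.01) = -5.57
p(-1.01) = 4.25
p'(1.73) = 13.99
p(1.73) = 15.78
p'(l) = 7.14*l + 1.64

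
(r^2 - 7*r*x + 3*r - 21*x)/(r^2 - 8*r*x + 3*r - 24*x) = (-r + 7*x)/(-r + 8*x)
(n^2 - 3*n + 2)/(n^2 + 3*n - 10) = (n - 1)/(n + 5)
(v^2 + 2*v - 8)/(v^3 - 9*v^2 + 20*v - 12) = (v + 4)/(v^2 - 7*v + 6)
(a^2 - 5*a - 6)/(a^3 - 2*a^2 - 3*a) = (a - 6)/(a*(a - 3))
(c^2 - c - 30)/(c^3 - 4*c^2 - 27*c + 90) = 1/(c - 3)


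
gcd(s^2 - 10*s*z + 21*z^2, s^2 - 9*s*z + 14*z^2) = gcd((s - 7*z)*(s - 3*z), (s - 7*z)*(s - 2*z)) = -s + 7*z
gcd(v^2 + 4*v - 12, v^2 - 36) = v + 6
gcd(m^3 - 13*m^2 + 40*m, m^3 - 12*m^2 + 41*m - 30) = m - 5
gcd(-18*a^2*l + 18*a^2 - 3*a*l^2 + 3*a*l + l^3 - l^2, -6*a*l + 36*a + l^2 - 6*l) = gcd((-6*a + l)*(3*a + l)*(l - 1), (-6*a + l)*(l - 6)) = 6*a - l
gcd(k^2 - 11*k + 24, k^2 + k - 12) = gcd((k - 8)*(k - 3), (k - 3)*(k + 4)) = k - 3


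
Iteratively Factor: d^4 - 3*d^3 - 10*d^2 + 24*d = (d - 2)*(d^3 - d^2 - 12*d) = (d - 2)*(d + 3)*(d^2 - 4*d) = (d - 4)*(d - 2)*(d + 3)*(d)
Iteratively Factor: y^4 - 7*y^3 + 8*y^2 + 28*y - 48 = (y - 3)*(y^3 - 4*y^2 - 4*y + 16) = (y - 4)*(y - 3)*(y^2 - 4) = (y - 4)*(y - 3)*(y - 2)*(y + 2)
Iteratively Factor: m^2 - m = (m)*(m - 1)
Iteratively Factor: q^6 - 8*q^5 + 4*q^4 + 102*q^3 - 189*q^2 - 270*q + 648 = (q + 2)*(q^5 - 10*q^4 + 24*q^3 + 54*q^2 - 297*q + 324) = (q - 4)*(q + 2)*(q^4 - 6*q^3 + 54*q - 81) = (q - 4)*(q - 3)*(q + 2)*(q^3 - 3*q^2 - 9*q + 27) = (q - 4)*(q - 3)*(q + 2)*(q + 3)*(q^2 - 6*q + 9) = (q - 4)*(q - 3)^2*(q + 2)*(q + 3)*(q - 3)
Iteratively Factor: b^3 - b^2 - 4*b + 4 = (b + 2)*(b^2 - 3*b + 2) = (b - 2)*(b + 2)*(b - 1)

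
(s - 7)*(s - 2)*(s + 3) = s^3 - 6*s^2 - 13*s + 42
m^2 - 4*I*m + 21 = (m - 7*I)*(m + 3*I)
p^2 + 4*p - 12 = (p - 2)*(p + 6)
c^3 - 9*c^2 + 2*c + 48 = (c - 8)*(c - 3)*(c + 2)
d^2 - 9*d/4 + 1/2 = (d - 2)*(d - 1/4)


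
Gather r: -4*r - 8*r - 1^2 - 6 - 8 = -12*r - 15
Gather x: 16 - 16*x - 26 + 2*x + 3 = -14*x - 7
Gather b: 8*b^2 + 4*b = 8*b^2 + 4*b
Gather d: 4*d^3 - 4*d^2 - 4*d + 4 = 4*d^3 - 4*d^2 - 4*d + 4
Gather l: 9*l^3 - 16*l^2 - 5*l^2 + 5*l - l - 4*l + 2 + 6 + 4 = 9*l^3 - 21*l^2 + 12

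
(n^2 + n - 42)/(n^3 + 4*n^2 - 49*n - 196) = (n - 6)/(n^2 - 3*n - 28)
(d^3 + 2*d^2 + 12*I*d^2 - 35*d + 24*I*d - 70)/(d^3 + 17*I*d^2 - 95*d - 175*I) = (d + 2)/(d + 5*I)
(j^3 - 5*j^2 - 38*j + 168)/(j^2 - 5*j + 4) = (j^2 - j - 42)/(j - 1)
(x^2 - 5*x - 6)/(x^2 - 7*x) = (x^2 - 5*x - 6)/(x*(x - 7))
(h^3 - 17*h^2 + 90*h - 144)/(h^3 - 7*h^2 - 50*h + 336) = (h - 3)/(h + 7)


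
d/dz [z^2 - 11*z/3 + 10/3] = 2*z - 11/3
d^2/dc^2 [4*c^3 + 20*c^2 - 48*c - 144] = 24*c + 40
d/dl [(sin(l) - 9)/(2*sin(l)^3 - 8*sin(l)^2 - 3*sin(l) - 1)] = (-147*sin(l) + sin(3*l) - 31*cos(2*l) + 3)*cos(l)/(-2*sin(l)^3 + 8*sin(l)^2 + 3*sin(l) + 1)^2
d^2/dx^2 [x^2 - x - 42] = 2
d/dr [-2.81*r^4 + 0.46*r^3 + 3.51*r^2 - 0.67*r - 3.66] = -11.24*r^3 + 1.38*r^2 + 7.02*r - 0.67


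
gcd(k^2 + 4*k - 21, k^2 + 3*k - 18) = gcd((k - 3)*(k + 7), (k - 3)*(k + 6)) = k - 3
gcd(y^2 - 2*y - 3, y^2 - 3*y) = y - 3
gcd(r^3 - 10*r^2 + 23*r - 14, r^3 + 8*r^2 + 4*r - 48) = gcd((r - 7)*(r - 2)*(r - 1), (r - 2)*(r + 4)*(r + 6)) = r - 2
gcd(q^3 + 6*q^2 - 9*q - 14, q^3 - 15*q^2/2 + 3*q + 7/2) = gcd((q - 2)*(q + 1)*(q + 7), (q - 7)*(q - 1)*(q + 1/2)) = 1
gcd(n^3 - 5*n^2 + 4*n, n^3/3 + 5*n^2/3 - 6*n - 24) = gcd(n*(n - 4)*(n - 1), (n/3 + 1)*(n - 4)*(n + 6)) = n - 4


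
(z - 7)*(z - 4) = z^2 - 11*z + 28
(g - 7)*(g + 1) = g^2 - 6*g - 7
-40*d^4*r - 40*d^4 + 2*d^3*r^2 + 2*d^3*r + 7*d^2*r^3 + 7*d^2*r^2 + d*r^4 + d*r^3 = (-2*d + r)*(4*d + r)*(5*d + r)*(d*r + d)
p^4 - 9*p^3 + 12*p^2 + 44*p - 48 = (p - 6)*(p - 4)*(p - 1)*(p + 2)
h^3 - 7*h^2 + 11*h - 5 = (h - 5)*(h - 1)^2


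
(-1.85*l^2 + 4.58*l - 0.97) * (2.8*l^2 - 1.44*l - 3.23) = -5.18*l^4 + 15.488*l^3 - 3.3357*l^2 - 13.3966*l + 3.1331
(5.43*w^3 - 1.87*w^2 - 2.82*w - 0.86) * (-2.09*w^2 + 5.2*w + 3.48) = -11.3487*w^5 + 32.1443*w^4 + 15.0662*w^3 - 19.3742*w^2 - 14.2856*w - 2.9928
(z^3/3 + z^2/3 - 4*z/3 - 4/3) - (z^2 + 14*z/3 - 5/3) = z^3/3 - 2*z^2/3 - 6*z + 1/3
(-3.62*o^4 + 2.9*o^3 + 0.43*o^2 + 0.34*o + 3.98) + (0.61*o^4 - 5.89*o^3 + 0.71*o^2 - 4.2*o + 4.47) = -3.01*o^4 - 2.99*o^3 + 1.14*o^2 - 3.86*o + 8.45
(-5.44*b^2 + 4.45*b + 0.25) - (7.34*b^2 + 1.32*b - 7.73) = -12.78*b^2 + 3.13*b + 7.98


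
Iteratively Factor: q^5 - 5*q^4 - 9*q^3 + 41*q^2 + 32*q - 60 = (q - 1)*(q^4 - 4*q^3 - 13*q^2 + 28*q + 60) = (q - 3)*(q - 1)*(q^3 - q^2 - 16*q - 20) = (q - 3)*(q - 1)*(q + 2)*(q^2 - 3*q - 10) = (q - 3)*(q - 1)*(q + 2)^2*(q - 5)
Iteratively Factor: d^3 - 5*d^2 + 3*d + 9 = (d - 3)*(d^2 - 2*d - 3) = (d - 3)*(d + 1)*(d - 3)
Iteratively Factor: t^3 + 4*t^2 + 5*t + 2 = (t + 1)*(t^2 + 3*t + 2) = (t + 1)*(t + 2)*(t + 1)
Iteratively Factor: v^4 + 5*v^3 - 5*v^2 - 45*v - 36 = (v + 3)*(v^3 + 2*v^2 - 11*v - 12) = (v + 3)*(v + 4)*(v^2 - 2*v - 3) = (v - 3)*(v + 3)*(v + 4)*(v + 1)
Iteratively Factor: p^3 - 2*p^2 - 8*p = (p + 2)*(p^2 - 4*p) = p*(p + 2)*(p - 4)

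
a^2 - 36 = (a - 6)*(a + 6)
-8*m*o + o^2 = o*(-8*m + o)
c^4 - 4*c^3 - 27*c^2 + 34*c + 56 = (c - 7)*(c - 2)*(c + 1)*(c + 4)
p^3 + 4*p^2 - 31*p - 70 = (p - 5)*(p + 2)*(p + 7)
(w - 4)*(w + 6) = w^2 + 2*w - 24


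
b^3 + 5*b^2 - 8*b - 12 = (b - 2)*(b + 1)*(b + 6)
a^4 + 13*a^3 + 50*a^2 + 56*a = a*(a + 2)*(a + 4)*(a + 7)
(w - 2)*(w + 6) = w^2 + 4*w - 12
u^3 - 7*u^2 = u^2*(u - 7)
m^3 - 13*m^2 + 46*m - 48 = (m - 8)*(m - 3)*(m - 2)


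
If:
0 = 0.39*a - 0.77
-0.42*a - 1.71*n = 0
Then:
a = 1.97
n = -0.48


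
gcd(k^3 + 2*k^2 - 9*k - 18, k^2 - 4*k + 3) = k - 3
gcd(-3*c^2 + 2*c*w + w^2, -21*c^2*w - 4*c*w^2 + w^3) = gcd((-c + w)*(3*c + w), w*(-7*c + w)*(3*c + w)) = 3*c + w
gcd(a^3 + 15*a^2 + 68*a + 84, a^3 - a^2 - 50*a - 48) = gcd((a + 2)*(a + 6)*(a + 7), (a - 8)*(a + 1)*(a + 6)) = a + 6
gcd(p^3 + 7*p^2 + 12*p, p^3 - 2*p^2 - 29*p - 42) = p + 3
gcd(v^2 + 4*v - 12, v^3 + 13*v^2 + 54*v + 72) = v + 6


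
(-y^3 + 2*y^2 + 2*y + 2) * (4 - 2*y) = 2*y^4 - 8*y^3 + 4*y^2 + 4*y + 8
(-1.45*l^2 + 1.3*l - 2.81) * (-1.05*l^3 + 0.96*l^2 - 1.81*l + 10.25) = 1.5225*l^5 - 2.757*l^4 + 6.823*l^3 - 19.9131*l^2 + 18.4111*l - 28.8025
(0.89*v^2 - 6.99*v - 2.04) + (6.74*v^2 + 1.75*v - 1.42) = 7.63*v^2 - 5.24*v - 3.46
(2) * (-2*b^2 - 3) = -4*b^2 - 6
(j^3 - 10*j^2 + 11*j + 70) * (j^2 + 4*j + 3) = j^5 - 6*j^4 - 26*j^3 + 84*j^2 + 313*j + 210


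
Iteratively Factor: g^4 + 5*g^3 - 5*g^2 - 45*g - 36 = (g - 3)*(g^3 + 8*g^2 + 19*g + 12) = (g - 3)*(g + 3)*(g^2 + 5*g + 4) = (g - 3)*(g + 1)*(g + 3)*(g + 4)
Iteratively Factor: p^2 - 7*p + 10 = (p - 5)*(p - 2)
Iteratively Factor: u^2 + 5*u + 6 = (u + 2)*(u + 3)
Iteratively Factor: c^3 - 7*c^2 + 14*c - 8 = (c - 2)*(c^2 - 5*c + 4) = (c - 2)*(c - 1)*(c - 4)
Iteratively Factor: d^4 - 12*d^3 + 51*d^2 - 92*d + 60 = (d - 5)*(d^3 - 7*d^2 + 16*d - 12) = (d - 5)*(d - 3)*(d^2 - 4*d + 4) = (d - 5)*(d - 3)*(d - 2)*(d - 2)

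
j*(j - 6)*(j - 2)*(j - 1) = j^4 - 9*j^3 + 20*j^2 - 12*j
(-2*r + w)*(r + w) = -2*r^2 - r*w + w^2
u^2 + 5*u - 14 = (u - 2)*(u + 7)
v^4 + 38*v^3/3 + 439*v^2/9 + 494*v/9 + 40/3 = (v + 1/3)*(v + 4/3)*(v + 5)*(v + 6)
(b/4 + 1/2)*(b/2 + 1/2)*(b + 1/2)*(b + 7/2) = b^4/8 + 7*b^3/8 + 63*b^2/32 + 53*b/32 + 7/16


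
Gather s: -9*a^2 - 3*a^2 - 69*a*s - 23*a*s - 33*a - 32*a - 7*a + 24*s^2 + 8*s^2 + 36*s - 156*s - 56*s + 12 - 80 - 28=-12*a^2 - 72*a + 32*s^2 + s*(-92*a - 176) - 96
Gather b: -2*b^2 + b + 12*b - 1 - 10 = -2*b^2 + 13*b - 11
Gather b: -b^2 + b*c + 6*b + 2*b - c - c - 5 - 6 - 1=-b^2 + b*(c + 8) - 2*c - 12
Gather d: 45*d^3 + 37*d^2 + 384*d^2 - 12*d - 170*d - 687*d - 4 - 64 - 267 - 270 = 45*d^3 + 421*d^2 - 869*d - 605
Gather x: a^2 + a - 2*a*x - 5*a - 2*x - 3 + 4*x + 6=a^2 - 4*a + x*(2 - 2*a) + 3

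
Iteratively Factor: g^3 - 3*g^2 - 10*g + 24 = (g + 3)*(g^2 - 6*g + 8) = (g - 2)*(g + 3)*(g - 4)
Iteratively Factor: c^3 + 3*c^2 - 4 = (c - 1)*(c^2 + 4*c + 4) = (c - 1)*(c + 2)*(c + 2)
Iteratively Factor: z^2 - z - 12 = (z - 4)*(z + 3)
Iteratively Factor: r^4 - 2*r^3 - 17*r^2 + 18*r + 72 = (r - 4)*(r^3 + 2*r^2 - 9*r - 18) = (r - 4)*(r - 3)*(r^2 + 5*r + 6) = (r - 4)*(r - 3)*(r + 3)*(r + 2)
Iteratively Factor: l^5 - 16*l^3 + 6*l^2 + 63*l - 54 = (l - 1)*(l^4 + l^3 - 15*l^2 - 9*l + 54) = (l - 1)*(l + 3)*(l^3 - 2*l^2 - 9*l + 18) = (l - 1)*(l + 3)^2*(l^2 - 5*l + 6) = (l - 2)*(l - 1)*(l + 3)^2*(l - 3)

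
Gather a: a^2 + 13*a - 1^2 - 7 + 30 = a^2 + 13*a + 22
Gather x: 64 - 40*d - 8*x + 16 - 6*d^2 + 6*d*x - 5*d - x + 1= -6*d^2 - 45*d + x*(6*d - 9) + 81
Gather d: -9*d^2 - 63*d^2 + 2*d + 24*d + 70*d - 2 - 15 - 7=-72*d^2 + 96*d - 24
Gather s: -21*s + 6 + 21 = 27 - 21*s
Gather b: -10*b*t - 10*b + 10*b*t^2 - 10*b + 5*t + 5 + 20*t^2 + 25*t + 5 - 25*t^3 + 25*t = b*(10*t^2 - 10*t - 20) - 25*t^3 + 20*t^2 + 55*t + 10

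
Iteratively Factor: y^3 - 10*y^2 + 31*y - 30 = (y - 2)*(y^2 - 8*y + 15) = (y - 5)*(y - 2)*(y - 3)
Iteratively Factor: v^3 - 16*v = (v + 4)*(v^2 - 4*v) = v*(v + 4)*(v - 4)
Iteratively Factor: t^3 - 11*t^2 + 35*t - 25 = (t - 5)*(t^2 - 6*t + 5) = (t - 5)*(t - 1)*(t - 5)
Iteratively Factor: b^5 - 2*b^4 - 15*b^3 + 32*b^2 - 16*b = (b - 1)*(b^4 - b^3 - 16*b^2 + 16*b) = (b - 4)*(b - 1)*(b^3 + 3*b^2 - 4*b) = b*(b - 4)*(b - 1)*(b^2 + 3*b - 4) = b*(b - 4)*(b - 1)^2*(b + 4)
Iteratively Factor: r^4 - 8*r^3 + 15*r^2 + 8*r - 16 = (r + 1)*(r^3 - 9*r^2 + 24*r - 16) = (r - 4)*(r + 1)*(r^2 - 5*r + 4) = (r - 4)*(r - 1)*(r + 1)*(r - 4)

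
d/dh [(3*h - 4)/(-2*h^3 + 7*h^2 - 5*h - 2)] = (12*h^3 - 45*h^2 + 56*h - 26)/(4*h^6 - 28*h^5 + 69*h^4 - 62*h^3 - 3*h^2 + 20*h + 4)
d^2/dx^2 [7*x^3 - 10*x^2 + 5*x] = 42*x - 20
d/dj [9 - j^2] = -2*j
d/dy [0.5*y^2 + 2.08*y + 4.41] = 1.0*y + 2.08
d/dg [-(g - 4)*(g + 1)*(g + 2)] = -3*g^2 + 2*g + 10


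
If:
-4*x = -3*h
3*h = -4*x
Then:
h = 0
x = 0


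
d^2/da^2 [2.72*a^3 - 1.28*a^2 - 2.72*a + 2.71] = 16.32*a - 2.56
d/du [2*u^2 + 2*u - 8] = 4*u + 2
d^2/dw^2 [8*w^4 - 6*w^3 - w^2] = 96*w^2 - 36*w - 2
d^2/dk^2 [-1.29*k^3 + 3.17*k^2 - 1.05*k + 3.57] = 6.34 - 7.74*k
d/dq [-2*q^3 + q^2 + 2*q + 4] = -6*q^2 + 2*q + 2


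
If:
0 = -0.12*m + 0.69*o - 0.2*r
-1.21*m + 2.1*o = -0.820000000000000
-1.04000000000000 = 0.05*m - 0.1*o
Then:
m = 141.62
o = 81.21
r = 195.21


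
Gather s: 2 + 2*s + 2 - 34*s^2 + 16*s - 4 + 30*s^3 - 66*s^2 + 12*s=30*s^3 - 100*s^2 + 30*s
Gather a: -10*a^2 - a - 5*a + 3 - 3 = -10*a^2 - 6*a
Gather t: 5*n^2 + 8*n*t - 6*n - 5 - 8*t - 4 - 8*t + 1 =5*n^2 - 6*n + t*(8*n - 16) - 8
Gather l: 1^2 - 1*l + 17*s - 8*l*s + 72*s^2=l*(-8*s - 1) + 72*s^2 + 17*s + 1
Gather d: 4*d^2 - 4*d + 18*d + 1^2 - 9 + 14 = 4*d^2 + 14*d + 6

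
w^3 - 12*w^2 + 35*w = w*(w - 7)*(w - 5)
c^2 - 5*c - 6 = (c - 6)*(c + 1)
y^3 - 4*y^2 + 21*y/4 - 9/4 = (y - 3/2)^2*(y - 1)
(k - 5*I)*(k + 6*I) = k^2 + I*k + 30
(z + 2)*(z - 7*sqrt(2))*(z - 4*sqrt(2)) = z^3 - 11*sqrt(2)*z^2 + 2*z^2 - 22*sqrt(2)*z + 56*z + 112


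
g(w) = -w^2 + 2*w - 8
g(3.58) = -13.66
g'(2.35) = -2.70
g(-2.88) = -22.05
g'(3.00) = -4.00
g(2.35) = -8.82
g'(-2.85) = 7.70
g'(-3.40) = 8.80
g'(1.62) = -1.24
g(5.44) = -26.71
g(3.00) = -11.00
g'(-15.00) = 32.00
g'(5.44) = -8.88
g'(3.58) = -5.16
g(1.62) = -7.38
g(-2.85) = -21.82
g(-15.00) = -263.00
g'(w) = 2 - 2*w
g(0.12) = -7.77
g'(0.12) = 1.76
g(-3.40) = -26.36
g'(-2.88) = 7.76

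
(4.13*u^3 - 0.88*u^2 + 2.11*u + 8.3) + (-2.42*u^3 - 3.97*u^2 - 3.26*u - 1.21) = 1.71*u^3 - 4.85*u^2 - 1.15*u + 7.09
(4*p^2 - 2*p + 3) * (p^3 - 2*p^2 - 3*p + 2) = 4*p^5 - 10*p^4 - 5*p^3 + 8*p^2 - 13*p + 6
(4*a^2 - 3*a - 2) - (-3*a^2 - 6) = 7*a^2 - 3*a + 4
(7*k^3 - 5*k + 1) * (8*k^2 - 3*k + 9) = 56*k^5 - 21*k^4 + 23*k^3 + 23*k^2 - 48*k + 9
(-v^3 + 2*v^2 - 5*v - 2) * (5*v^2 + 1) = -5*v^5 + 10*v^4 - 26*v^3 - 8*v^2 - 5*v - 2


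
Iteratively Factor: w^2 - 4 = (w - 2)*(w + 2)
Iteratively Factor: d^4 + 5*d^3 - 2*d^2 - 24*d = (d + 3)*(d^3 + 2*d^2 - 8*d) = (d + 3)*(d + 4)*(d^2 - 2*d) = d*(d + 3)*(d + 4)*(d - 2)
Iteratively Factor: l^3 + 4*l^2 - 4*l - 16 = (l - 2)*(l^2 + 6*l + 8) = (l - 2)*(l + 4)*(l + 2)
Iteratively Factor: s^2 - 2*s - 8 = (s - 4)*(s + 2)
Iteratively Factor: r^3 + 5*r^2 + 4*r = (r + 1)*(r^2 + 4*r) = (r + 1)*(r + 4)*(r)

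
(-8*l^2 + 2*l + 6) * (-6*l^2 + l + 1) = 48*l^4 - 20*l^3 - 42*l^2 + 8*l + 6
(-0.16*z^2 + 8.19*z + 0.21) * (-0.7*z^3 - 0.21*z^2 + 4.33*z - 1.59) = 0.112*z^5 - 5.6994*z^4 - 2.5597*z^3 + 35.673*z^2 - 12.1128*z - 0.3339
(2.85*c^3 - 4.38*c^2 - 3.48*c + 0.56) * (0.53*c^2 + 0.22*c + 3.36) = 1.5105*c^5 - 1.6944*c^4 + 6.768*c^3 - 15.1856*c^2 - 11.5696*c + 1.8816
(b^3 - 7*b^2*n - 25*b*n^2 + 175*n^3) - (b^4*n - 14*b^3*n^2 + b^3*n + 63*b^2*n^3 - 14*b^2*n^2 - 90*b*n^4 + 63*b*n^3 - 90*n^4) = -b^4*n + 14*b^3*n^2 - b^3*n + b^3 - 63*b^2*n^3 + 14*b^2*n^2 - 7*b^2*n + 90*b*n^4 - 63*b*n^3 - 25*b*n^2 + 90*n^4 + 175*n^3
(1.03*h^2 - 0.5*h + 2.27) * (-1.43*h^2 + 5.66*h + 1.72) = -1.4729*h^4 + 6.5448*h^3 - 4.3045*h^2 + 11.9882*h + 3.9044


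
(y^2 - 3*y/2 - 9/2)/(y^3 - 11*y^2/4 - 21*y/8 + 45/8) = 4/(4*y - 5)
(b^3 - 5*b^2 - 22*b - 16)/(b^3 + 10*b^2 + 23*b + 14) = (b - 8)/(b + 7)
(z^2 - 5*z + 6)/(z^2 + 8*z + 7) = (z^2 - 5*z + 6)/(z^2 + 8*z + 7)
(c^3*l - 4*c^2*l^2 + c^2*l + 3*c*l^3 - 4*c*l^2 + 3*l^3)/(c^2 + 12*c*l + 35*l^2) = l*(c^3 - 4*c^2*l + c^2 + 3*c*l^2 - 4*c*l + 3*l^2)/(c^2 + 12*c*l + 35*l^2)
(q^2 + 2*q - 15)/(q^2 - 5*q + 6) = (q + 5)/(q - 2)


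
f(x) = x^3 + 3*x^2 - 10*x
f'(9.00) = 287.00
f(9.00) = 882.00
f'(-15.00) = 575.00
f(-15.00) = -2550.00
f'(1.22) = 1.79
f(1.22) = -5.92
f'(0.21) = -8.61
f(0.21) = -1.96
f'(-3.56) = 6.66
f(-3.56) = 28.50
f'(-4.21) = 17.91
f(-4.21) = 20.65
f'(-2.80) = -3.28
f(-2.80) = 29.57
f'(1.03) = -0.64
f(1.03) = -6.02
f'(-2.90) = -2.17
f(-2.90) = 29.84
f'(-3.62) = 7.59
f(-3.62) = 28.08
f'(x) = 3*x^2 + 6*x - 10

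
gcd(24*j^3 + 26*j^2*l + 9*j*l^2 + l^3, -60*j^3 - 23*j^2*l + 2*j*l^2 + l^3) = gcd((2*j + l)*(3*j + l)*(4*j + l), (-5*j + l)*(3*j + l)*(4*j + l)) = 12*j^2 + 7*j*l + l^2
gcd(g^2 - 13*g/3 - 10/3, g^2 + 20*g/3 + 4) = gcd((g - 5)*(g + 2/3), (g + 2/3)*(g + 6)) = g + 2/3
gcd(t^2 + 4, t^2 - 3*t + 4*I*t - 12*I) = 1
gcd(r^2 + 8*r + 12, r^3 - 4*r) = r + 2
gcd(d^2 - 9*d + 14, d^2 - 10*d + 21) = d - 7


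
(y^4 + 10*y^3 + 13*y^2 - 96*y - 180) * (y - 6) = y^5 + 4*y^4 - 47*y^3 - 174*y^2 + 396*y + 1080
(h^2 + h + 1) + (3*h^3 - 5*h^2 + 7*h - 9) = 3*h^3 - 4*h^2 + 8*h - 8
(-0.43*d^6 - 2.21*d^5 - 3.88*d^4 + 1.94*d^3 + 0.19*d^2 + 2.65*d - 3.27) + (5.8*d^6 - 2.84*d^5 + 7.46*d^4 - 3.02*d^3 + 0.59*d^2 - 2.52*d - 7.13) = 5.37*d^6 - 5.05*d^5 + 3.58*d^4 - 1.08*d^3 + 0.78*d^2 + 0.13*d - 10.4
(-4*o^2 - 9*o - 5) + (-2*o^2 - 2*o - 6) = -6*o^2 - 11*o - 11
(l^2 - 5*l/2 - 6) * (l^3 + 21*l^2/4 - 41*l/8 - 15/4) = l^5 + 11*l^4/4 - 97*l^3/4 - 359*l^2/16 + 321*l/8 + 45/2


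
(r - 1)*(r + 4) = r^2 + 3*r - 4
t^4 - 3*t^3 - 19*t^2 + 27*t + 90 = (t - 5)*(t - 3)*(t + 2)*(t + 3)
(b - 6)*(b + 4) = b^2 - 2*b - 24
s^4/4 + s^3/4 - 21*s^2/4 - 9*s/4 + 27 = (s/4 + 1)*(s - 3)^2*(s + 3)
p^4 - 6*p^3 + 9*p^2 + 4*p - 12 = (p - 3)*(p - 2)^2*(p + 1)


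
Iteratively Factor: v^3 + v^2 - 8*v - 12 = (v + 2)*(v^2 - v - 6) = (v + 2)^2*(v - 3)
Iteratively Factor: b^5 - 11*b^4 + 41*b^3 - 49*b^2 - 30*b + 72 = (b - 3)*(b^4 - 8*b^3 + 17*b^2 + 2*b - 24) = (b - 4)*(b - 3)*(b^3 - 4*b^2 + b + 6) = (b - 4)*(b - 3)*(b - 2)*(b^2 - 2*b - 3) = (b - 4)*(b - 3)^2*(b - 2)*(b + 1)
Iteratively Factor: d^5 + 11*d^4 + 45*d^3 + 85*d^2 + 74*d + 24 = (d + 3)*(d^4 + 8*d^3 + 21*d^2 + 22*d + 8) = (d + 2)*(d + 3)*(d^3 + 6*d^2 + 9*d + 4) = (d + 2)*(d + 3)*(d + 4)*(d^2 + 2*d + 1) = (d + 1)*(d + 2)*(d + 3)*(d + 4)*(d + 1)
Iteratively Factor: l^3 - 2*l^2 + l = (l)*(l^2 - 2*l + 1) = l*(l - 1)*(l - 1)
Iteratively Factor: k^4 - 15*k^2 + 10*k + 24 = (k + 4)*(k^3 - 4*k^2 + k + 6) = (k - 2)*(k + 4)*(k^2 - 2*k - 3) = (k - 3)*(k - 2)*(k + 4)*(k + 1)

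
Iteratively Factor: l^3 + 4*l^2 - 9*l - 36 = (l + 4)*(l^2 - 9) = (l - 3)*(l + 4)*(l + 3)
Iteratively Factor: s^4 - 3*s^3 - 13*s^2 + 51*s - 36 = (s - 1)*(s^3 - 2*s^2 - 15*s + 36) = (s - 1)*(s + 4)*(s^2 - 6*s + 9) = (s - 3)*(s - 1)*(s + 4)*(s - 3)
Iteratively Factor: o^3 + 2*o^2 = (o)*(o^2 + 2*o) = o^2*(o + 2)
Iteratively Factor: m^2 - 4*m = (m)*(m - 4)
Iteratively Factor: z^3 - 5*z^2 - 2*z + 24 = (z - 3)*(z^2 - 2*z - 8) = (z - 4)*(z - 3)*(z + 2)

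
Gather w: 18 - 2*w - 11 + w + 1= 8 - w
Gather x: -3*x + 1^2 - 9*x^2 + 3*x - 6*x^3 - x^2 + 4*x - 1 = -6*x^3 - 10*x^2 + 4*x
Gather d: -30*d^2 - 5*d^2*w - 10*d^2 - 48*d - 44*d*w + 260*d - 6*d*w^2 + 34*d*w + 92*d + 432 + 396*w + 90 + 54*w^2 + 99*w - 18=d^2*(-5*w - 40) + d*(-6*w^2 - 10*w + 304) + 54*w^2 + 495*w + 504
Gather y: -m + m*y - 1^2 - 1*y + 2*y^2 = -m + 2*y^2 + y*(m - 1) - 1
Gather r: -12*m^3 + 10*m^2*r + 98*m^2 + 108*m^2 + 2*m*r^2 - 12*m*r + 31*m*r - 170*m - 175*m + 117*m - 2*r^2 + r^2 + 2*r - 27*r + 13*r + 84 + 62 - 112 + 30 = -12*m^3 + 206*m^2 - 228*m + r^2*(2*m - 1) + r*(10*m^2 + 19*m - 12) + 64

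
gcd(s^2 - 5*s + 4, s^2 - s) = s - 1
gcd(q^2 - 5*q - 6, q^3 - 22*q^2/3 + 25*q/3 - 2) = q - 6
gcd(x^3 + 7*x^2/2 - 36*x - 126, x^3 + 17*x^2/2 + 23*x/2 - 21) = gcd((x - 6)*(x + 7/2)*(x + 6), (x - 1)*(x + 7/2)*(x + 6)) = x^2 + 19*x/2 + 21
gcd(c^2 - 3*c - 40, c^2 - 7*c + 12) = 1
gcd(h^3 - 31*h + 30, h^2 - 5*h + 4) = h - 1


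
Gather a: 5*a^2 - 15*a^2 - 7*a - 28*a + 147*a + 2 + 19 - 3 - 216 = -10*a^2 + 112*a - 198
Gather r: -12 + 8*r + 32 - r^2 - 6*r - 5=-r^2 + 2*r + 15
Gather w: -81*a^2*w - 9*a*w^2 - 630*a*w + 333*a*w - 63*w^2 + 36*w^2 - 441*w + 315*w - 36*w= w^2*(-9*a - 27) + w*(-81*a^2 - 297*a - 162)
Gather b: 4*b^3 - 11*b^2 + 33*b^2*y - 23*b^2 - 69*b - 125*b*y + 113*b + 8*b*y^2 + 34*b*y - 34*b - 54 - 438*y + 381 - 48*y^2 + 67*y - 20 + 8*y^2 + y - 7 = 4*b^3 + b^2*(33*y - 34) + b*(8*y^2 - 91*y + 10) - 40*y^2 - 370*y + 300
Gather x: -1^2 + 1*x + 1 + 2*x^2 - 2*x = 2*x^2 - x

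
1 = 1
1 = 1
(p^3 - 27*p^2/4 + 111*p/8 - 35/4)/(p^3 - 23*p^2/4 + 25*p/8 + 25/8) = (2*p^2 - 11*p + 14)/(2*p^2 - 9*p - 5)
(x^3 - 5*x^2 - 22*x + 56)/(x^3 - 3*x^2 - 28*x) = (x - 2)/x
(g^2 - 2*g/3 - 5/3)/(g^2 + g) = (g - 5/3)/g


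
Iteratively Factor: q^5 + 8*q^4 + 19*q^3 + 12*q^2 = (q + 3)*(q^4 + 5*q^3 + 4*q^2) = q*(q + 3)*(q^3 + 5*q^2 + 4*q) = q^2*(q + 3)*(q^2 + 5*q + 4) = q^2*(q + 1)*(q + 3)*(q + 4)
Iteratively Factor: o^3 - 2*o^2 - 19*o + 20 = (o - 5)*(o^2 + 3*o - 4) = (o - 5)*(o - 1)*(o + 4)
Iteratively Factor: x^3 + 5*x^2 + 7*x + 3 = (x + 1)*(x^2 + 4*x + 3) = (x + 1)*(x + 3)*(x + 1)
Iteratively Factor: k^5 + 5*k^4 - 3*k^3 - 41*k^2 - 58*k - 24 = (k + 1)*(k^4 + 4*k^3 - 7*k^2 - 34*k - 24) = (k + 1)*(k + 2)*(k^3 + 2*k^2 - 11*k - 12) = (k - 3)*(k + 1)*(k + 2)*(k^2 + 5*k + 4) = (k - 3)*(k + 1)^2*(k + 2)*(k + 4)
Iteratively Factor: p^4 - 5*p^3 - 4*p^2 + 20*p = (p)*(p^3 - 5*p^2 - 4*p + 20) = p*(p + 2)*(p^2 - 7*p + 10) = p*(p - 5)*(p + 2)*(p - 2)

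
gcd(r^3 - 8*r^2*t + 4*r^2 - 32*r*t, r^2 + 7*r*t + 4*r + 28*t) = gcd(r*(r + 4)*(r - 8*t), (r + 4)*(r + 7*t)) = r + 4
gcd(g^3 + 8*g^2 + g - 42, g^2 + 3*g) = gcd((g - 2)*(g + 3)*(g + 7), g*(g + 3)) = g + 3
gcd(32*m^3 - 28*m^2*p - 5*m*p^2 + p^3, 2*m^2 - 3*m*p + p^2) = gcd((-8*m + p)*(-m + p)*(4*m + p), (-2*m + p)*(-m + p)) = -m + p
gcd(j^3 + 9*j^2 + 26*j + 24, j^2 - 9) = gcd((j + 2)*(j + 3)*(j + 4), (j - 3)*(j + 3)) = j + 3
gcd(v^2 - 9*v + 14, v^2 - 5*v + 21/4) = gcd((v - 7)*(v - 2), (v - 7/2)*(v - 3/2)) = 1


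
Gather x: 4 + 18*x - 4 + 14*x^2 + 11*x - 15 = 14*x^2 + 29*x - 15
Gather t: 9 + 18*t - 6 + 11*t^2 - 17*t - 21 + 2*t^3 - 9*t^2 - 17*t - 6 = 2*t^3 + 2*t^2 - 16*t - 24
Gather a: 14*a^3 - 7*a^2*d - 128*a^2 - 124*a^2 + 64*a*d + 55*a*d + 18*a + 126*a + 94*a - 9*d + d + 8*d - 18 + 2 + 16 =14*a^3 + a^2*(-7*d - 252) + a*(119*d + 238)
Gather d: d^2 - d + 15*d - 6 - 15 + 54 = d^2 + 14*d + 33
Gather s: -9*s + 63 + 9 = 72 - 9*s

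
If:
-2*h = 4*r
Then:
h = -2*r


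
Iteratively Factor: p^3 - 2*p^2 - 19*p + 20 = (p - 1)*(p^2 - p - 20) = (p - 1)*(p + 4)*(p - 5)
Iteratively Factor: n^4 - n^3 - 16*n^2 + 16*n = (n + 4)*(n^3 - 5*n^2 + 4*n) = (n - 4)*(n + 4)*(n^2 - n) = n*(n - 4)*(n + 4)*(n - 1)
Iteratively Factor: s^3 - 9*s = (s + 3)*(s^2 - 3*s) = (s - 3)*(s + 3)*(s)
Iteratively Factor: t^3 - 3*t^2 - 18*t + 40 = (t - 5)*(t^2 + 2*t - 8) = (t - 5)*(t + 4)*(t - 2)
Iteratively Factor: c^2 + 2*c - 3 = (c + 3)*(c - 1)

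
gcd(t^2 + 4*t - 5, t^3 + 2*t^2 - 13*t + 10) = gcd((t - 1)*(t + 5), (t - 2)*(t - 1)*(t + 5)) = t^2 + 4*t - 5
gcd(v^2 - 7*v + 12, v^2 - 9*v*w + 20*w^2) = 1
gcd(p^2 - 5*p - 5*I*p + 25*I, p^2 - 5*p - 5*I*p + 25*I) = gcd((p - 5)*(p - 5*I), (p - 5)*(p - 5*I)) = p^2 + p*(-5 - 5*I) + 25*I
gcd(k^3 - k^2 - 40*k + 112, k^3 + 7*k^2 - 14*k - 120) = k - 4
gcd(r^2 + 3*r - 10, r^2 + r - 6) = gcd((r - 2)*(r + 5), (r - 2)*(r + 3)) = r - 2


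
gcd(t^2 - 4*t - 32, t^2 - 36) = 1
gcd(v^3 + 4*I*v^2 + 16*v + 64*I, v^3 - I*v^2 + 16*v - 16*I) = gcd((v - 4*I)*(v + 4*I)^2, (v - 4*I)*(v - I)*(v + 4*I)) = v^2 + 16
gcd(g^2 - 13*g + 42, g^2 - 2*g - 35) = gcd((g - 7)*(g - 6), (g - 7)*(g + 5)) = g - 7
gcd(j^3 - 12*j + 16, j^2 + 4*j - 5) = 1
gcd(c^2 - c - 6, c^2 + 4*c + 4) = c + 2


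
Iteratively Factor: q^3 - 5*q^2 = (q)*(q^2 - 5*q) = q*(q - 5)*(q)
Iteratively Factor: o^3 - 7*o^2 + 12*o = (o - 4)*(o^2 - 3*o) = (o - 4)*(o - 3)*(o)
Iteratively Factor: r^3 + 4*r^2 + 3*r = (r)*(r^2 + 4*r + 3) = r*(r + 3)*(r + 1)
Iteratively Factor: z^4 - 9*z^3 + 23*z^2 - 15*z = (z - 3)*(z^3 - 6*z^2 + 5*z) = (z - 5)*(z - 3)*(z^2 - z) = (z - 5)*(z - 3)*(z - 1)*(z)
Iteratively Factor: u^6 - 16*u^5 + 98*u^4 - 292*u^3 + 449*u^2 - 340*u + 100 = (u - 5)*(u^5 - 11*u^4 + 43*u^3 - 77*u^2 + 64*u - 20) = (u - 5)*(u - 2)*(u^4 - 9*u^3 + 25*u^2 - 27*u + 10) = (u - 5)*(u - 2)^2*(u^3 - 7*u^2 + 11*u - 5) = (u - 5)^2*(u - 2)^2*(u^2 - 2*u + 1) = (u - 5)^2*(u - 2)^2*(u - 1)*(u - 1)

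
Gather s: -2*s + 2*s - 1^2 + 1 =0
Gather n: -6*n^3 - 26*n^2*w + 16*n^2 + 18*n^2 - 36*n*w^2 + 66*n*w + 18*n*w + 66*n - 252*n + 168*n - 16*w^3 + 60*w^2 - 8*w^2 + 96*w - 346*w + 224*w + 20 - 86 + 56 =-6*n^3 + n^2*(34 - 26*w) + n*(-36*w^2 + 84*w - 18) - 16*w^3 + 52*w^2 - 26*w - 10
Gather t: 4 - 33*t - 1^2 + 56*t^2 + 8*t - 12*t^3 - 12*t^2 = -12*t^3 + 44*t^2 - 25*t + 3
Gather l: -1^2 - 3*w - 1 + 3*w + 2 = 0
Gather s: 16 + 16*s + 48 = 16*s + 64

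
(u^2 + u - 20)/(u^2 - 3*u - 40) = (u - 4)/(u - 8)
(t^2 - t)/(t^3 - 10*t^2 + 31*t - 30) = t*(t - 1)/(t^3 - 10*t^2 + 31*t - 30)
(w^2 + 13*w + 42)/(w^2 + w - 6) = (w^2 + 13*w + 42)/(w^2 + w - 6)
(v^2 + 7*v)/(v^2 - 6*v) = (v + 7)/(v - 6)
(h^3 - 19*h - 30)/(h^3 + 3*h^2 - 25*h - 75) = (h + 2)/(h + 5)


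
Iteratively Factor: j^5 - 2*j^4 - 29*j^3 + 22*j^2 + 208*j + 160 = (j + 1)*(j^4 - 3*j^3 - 26*j^2 + 48*j + 160) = (j - 5)*(j + 1)*(j^3 + 2*j^2 - 16*j - 32) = (j - 5)*(j + 1)*(j + 2)*(j^2 - 16) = (j - 5)*(j + 1)*(j + 2)*(j + 4)*(j - 4)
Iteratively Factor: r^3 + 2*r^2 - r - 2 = (r + 1)*(r^2 + r - 2) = (r - 1)*(r + 1)*(r + 2)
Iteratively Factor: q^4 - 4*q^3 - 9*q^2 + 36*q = (q)*(q^3 - 4*q^2 - 9*q + 36) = q*(q - 4)*(q^2 - 9) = q*(q - 4)*(q - 3)*(q + 3)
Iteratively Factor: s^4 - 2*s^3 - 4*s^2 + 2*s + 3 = (s + 1)*(s^3 - 3*s^2 - s + 3) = (s - 1)*(s + 1)*(s^2 - 2*s - 3) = (s - 3)*(s - 1)*(s + 1)*(s + 1)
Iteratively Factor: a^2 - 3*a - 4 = (a - 4)*(a + 1)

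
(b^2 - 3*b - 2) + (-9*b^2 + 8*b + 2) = -8*b^2 + 5*b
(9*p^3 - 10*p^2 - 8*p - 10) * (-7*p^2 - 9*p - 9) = -63*p^5 - 11*p^4 + 65*p^3 + 232*p^2 + 162*p + 90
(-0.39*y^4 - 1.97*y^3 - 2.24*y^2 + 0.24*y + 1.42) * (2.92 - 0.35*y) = 0.1365*y^5 - 0.4493*y^4 - 4.9684*y^3 - 6.6248*y^2 + 0.2038*y + 4.1464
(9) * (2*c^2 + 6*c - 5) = 18*c^2 + 54*c - 45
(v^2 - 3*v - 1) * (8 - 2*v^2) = -2*v^4 + 6*v^3 + 10*v^2 - 24*v - 8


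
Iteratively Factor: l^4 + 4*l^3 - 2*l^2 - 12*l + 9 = (l + 3)*(l^3 + l^2 - 5*l + 3) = (l - 1)*(l + 3)*(l^2 + 2*l - 3) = (l - 1)^2*(l + 3)*(l + 3)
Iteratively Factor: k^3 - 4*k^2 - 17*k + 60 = (k + 4)*(k^2 - 8*k + 15) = (k - 3)*(k + 4)*(k - 5)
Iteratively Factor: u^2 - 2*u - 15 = (u + 3)*(u - 5)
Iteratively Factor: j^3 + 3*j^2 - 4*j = (j)*(j^2 + 3*j - 4) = j*(j + 4)*(j - 1)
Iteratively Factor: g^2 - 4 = (g + 2)*(g - 2)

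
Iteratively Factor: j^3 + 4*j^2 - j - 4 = (j + 1)*(j^2 + 3*j - 4) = (j - 1)*(j + 1)*(j + 4)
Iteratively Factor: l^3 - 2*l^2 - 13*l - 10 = (l + 1)*(l^2 - 3*l - 10) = (l + 1)*(l + 2)*(l - 5)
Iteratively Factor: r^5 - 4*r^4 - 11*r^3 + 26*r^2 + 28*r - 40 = (r + 2)*(r^4 - 6*r^3 + r^2 + 24*r - 20) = (r - 2)*(r + 2)*(r^3 - 4*r^2 - 7*r + 10) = (r - 2)*(r + 2)^2*(r^2 - 6*r + 5) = (r - 5)*(r - 2)*(r + 2)^2*(r - 1)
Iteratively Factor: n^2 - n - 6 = (n + 2)*(n - 3)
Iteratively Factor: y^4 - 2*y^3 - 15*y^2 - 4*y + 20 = (y - 1)*(y^3 - y^2 - 16*y - 20) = (y - 1)*(y + 2)*(y^2 - 3*y - 10) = (y - 5)*(y - 1)*(y + 2)*(y + 2)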